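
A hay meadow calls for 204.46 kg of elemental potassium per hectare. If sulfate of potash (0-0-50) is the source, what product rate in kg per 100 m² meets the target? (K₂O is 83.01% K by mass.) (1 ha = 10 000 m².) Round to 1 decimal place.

As K₂O: 204.46 / 0.8301 = 246.308 kg per hectare.
Product per hectare = 246.308 / 50% = 492.615 kg.
Convert to per 100 m²: 492.615 × 0.01 = 4.92615 kg.

4.9 kg of product per hundred sq m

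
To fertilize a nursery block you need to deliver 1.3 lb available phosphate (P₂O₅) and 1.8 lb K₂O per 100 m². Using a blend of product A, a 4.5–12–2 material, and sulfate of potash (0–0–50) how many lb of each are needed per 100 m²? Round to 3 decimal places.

Per-100 m² balance (a = product A, b = sulfate of potash):
P₂O₅: 0.12·a + 0·b = 1.3
K₂O: 0.02·a + 0.5·b = 1.8
Eliminate b: (row1) − 0/0.5·(row2) → 0.12·a = 1.3, so a = 10.8333.
Then b = (1.8 − 0.02·10.8333) / 0.5 = 3.16667.

10.833 lb product A, 3.167 lb sulfate of potash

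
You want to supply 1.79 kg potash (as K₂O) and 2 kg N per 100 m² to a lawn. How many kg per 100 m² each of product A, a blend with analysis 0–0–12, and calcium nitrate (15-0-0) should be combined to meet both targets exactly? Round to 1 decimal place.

14.9 kg product A, 13.3 kg calcium nitrate

With a, b = kg per 100 m² of product A and calcium nitrate:
K₂O: 0.12·a + 0·b = 1.79
N: 0·a + 0.15·b = 2
Solving simultaneously: a = 14.9167, b = 13.3333.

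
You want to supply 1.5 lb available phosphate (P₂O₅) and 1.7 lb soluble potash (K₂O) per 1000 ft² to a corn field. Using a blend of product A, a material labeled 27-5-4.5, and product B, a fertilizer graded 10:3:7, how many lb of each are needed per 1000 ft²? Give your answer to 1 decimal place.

With a, b = lb per 1000 ft² of product A and product B:
P₂O₅: 0.05·a + 0.03·b = 1.5
K₂O: 0.045·a + 0.07·b = 1.7
Eliminate a: (row1) − 0.05/0.045·(row2) → -0.0477778·b = -0.388889, so b = 8.13953.
Back-substitute: a = (1.5 − 0.03·8.13953) / 0.05 = 25.1163.

25.1 lb product A, 8.1 lb product B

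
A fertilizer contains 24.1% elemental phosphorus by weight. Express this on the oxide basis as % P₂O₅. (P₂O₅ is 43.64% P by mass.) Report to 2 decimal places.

%P₂O₅ = 24.1 / 0.4364 = 55.2246%.

55.22% P₂O₅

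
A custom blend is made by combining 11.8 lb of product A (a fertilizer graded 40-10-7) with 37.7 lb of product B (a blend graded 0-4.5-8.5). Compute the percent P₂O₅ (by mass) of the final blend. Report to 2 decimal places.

5.81% P₂O₅

Total mass = 11.8 + 37.7 = 49.5 lb.
P₂O₅ mass = 10%×11.8 + 4.5%×37.7 = 2.8765 lb.
% P₂O₅ = 2.8765 / 49.5 = 5.81111%.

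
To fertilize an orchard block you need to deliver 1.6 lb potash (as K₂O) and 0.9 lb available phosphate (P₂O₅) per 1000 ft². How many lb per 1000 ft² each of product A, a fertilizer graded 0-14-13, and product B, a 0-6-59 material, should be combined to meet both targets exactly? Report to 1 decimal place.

5.8 lb product A, 1.4 lb product B

Let a = lb of product A, b = lb of product B (per 1000 ft²).
K₂O: 0.13·a + 0.59·b = 1.6
P₂O₅: 0.14·a + 0.06·b = 0.9
Eliminate a: (row1) − 0.13/0.14·(row2) → 0.534286·b = 0.764286, so b = 1.43048.
Back-substitute: a = (1.6 − 0.59·1.43048) / 0.13 = 5.81551.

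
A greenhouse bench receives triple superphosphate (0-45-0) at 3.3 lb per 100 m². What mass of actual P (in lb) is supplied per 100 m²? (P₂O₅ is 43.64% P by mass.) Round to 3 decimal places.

P₂O₅ per 100 m² = 3.3 × 45% = 1.485 lb.
Elemental P = 1.485 × 0.4364 = 0.648054 lb per 100 m².

0.648 lb P per hundred sq m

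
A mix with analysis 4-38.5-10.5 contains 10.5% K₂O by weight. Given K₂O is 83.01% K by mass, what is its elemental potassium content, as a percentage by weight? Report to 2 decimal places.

%K = 10.5 × 0.8301 = 8.71605%.

8.72% K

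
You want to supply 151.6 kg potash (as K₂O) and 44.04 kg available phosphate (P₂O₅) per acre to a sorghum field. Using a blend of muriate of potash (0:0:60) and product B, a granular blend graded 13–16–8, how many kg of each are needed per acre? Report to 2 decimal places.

215.97 kg muriate of potash, 275.25 kg product B

With a, b = kg per acre of muriate of potash and product B:
K₂O: 0.6·a + 0.08·b = 151.6
P₂O₅: 0·a + 0.16·b = 44.04
Solving simultaneously: a = 215.967, b = 275.25.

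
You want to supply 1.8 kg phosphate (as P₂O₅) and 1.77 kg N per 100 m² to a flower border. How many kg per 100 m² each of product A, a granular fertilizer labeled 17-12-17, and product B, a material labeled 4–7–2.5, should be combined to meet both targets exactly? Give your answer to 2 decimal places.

Per-100 m² balance (a = product A, b = product B):
P₂O₅: 0.12·a + 0.07·b = 1.8
N: 0.17·a + 0.04·b = 1.77
Eliminate a: (row1) − 0.12/0.17·(row2) → 0.0417647·b = 0.550588, so b = 13.1831.
Back-substitute: a = (1.8 − 0.07·13.1831) / 0.12 = 7.30986.

7.31 kg product A, 13.18 kg product B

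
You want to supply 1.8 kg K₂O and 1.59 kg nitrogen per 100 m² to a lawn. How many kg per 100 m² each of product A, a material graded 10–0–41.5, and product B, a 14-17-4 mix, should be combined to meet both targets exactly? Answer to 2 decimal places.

With a, b = kg per 100 m² of product A and product B:
K₂O: 0.415·a + 0.04·b = 1.8
N: 0.1·a + 0.14·b = 1.59
Solving simultaneously: a = 3.48244, b = 8.86969.

3.48 kg product A, 8.87 kg product B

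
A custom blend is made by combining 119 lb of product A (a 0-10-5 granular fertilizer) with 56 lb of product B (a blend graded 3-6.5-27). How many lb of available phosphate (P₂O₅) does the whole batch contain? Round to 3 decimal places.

P₂O₅ mass = 10%×119 + 6.5%×56 = 15.54 lb.

15.540 lb P₂O₅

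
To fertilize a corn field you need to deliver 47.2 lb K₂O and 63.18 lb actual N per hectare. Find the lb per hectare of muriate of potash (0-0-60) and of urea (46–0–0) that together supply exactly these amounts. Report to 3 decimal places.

With a, b = lb per hectare of muriate of potash and urea:
K₂O: 0.6·a + 0·b = 47.2
N: 0·a + 0.46·b = 63.18
Solving simultaneously: a = 78.6667, b = 137.3478.

78.667 lb muriate of potash, 137.348 lb urea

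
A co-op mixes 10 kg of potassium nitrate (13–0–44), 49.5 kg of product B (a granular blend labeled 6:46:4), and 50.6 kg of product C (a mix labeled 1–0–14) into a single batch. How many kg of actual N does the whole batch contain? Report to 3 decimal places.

N mass = 13%×10 + 6%×49.5 + 1%×50.6 = 4.776 kg.

4.776 kg N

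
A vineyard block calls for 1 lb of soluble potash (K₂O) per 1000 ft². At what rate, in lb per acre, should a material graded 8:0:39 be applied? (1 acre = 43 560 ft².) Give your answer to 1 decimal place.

Product per 1000 ft² = 1 / 39% = 2.5641 lb.
Convert to per acre: 2.5641 × 43.56 = 111.692 lb.

111.7 lb of product per acre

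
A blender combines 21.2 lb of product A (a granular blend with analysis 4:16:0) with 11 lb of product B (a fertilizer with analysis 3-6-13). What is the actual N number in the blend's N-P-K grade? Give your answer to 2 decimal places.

3.66% N

Total mass = 21.2 + 11 = 32.2 lb.
N mass = 4%×21.2 + 3%×11 = 1.178 lb.
% N = 1.178 / 32.2 = 3.65839%.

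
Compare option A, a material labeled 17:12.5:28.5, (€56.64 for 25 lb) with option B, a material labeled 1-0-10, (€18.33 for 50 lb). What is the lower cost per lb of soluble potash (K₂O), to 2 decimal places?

€3.67 per lb K₂O (option B)

option A: K₂O per bag = 25 × 28.5% = 7.125 lb; cost = 56.64 / 7.125 = €7.9495/lb K₂O.
option B: K₂O per bag = 50 × 10% = 5 lb; cost = 18.33 / 5 = €3.6660/lb K₂O.
option B is cheaper.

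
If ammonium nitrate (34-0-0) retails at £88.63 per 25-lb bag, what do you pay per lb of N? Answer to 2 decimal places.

N in bag = 25 × 34% = 8.5 lb.
Cost per lb N = £88.63 / 8.5 = £10.4271.

£10.43 per lb N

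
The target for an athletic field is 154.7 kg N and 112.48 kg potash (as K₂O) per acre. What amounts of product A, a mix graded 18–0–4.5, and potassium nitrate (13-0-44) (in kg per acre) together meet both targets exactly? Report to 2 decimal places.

With a, b = kg per acre of product A and potassium nitrate:
N: 0.18·a + 0.13·b = 154.7
K₂O: 0.045·a + 0.44·b = 112.48
Solving simultaneously: a = 728.638, b = 181.117.

728.64 kg product A, 181.12 kg potassium nitrate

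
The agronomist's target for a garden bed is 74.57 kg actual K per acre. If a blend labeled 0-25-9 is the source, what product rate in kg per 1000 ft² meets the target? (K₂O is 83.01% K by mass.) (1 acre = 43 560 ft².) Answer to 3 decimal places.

As K₂O: 74.57 / 0.8301 = 89.8326 kg per acre.
Product per acre = 89.8326 / 9% = 998.139 kg.
Convert to per 1000 ft²: 998.139 × 0.0229568 = 22.9141 kg.

22.914 kg of product per thousand sq ft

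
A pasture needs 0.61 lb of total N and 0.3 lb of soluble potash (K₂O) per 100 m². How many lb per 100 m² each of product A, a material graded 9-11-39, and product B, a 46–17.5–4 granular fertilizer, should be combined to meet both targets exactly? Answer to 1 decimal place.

0.6 lb product A, 1.2 lb product B

With a, b = lb per 100 m² of product A and product B:
N: 0.09·a + 0.46·b = 0.61
K₂O: 0.39·a + 0.04·b = 0.3
Eliminate a: (row1) − 0.09/0.39·(row2) → 0.450769·b = 0.540769, so b = 1.19966.
Back-substitute: a = (0.61 − 0.46·1.19966) / 0.09 = 0.646189.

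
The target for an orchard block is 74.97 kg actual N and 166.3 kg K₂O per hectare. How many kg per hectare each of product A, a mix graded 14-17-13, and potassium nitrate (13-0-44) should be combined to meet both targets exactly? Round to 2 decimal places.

Per-hectare balance (a = product A, b = potassium nitrate):
N: 0.14·a + 0.13·b = 74.97
K₂O: 0.13·a + 0.44·b = 166.3
Eliminate b: (row1) − 0.13/0.44·(row2) → 0.101591·a = 25.8359, so a = 254.313.
Then b = (166.3 − 0.13·254.313) / 0.44 = 302.817.

254.31 kg product A, 302.82 kg potassium nitrate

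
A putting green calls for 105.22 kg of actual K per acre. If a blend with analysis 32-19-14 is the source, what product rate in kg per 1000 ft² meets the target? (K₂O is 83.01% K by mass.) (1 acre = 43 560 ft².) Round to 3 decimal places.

As K₂O: 105.22 / 0.8301 = 126.756 kg per acre.
Product per acre = 126.756 / 14% = 905.399 kg.
Convert to per 1000 ft²: 905.399 × 0.0229568 = 20.7851 kg.

20.785 kg of product per thousand sq ft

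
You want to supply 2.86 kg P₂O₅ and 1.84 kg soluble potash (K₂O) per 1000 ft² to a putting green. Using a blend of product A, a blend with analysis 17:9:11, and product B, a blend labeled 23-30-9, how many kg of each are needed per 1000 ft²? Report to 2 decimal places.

Let a = kg of product A, b = kg of product B (per 1000 ft²).
P₂O₅: 0.09·a + 0.3·b = 2.86
K₂O: 0.11·a + 0.09·b = 1.84
Eliminate a: (row1) − 0.09/0.11·(row2) → 0.226364·b = 1.35455, so b = 5.98394.
Back-substitute: a = (2.86 − 0.3·5.98394) / 0.09 = 11.8313.

11.83 kg product A, 5.98 kg product B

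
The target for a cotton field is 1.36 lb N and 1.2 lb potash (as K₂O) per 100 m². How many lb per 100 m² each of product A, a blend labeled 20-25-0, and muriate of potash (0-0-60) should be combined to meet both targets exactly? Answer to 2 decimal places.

6.80 lb product A, 2.00 lb muriate of potash

With a, b = lb per 100 m² of product A and muriate of potash:
N: 0.2·a + 0·b = 1.36
K₂O: 0·a + 0.6·b = 1.2
Solving simultaneously: a = 6.8, b = 2.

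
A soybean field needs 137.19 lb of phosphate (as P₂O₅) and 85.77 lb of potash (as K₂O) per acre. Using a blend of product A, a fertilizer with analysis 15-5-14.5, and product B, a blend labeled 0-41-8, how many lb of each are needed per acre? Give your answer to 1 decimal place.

With a, b = lb per acre of product A and product B:
P₂O₅: 0.05·a + 0.41·b = 137.19
K₂O: 0.145·a + 0.08·b = 85.77
Eliminate a: (row1) − 0.05/0.145·(row2) → 0.382414·b = 107.614, so b = 281.408.
Back-substitute: a = (137.19 − 0.41·281.408) / 0.05 = 436.258.

436.3 lb product A, 281.4 lb product B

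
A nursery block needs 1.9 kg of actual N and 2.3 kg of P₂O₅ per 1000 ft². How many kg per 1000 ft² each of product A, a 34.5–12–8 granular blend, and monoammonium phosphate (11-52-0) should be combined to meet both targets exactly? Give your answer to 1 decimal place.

4.4 kg product A, 3.4 kg monoammonium phosphate

Per-1000 ft² balance (a = product A, b = monoammonium phosphate):
N: 0.345·a + 0.11·b = 1.9
P₂O₅: 0.12·a + 0.52·b = 2.3
Eliminate b: (row1) − 0.11/0.52·(row2) → 0.319615·a = 1.41346, so a = 4.42238.
Then b = (2.3 − 0.12·4.42238) / 0.52 = 3.40253.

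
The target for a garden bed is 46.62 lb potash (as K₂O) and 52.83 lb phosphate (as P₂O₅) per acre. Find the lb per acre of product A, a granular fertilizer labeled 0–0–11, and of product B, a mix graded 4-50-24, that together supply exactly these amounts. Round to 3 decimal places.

With a, b = lb per acre of product A and product B:
K₂O: 0.11·a + 0.24·b = 46.62
P₂O₅: 0·a + 0.5·b = 52.83
Solving simultaneously: a = 193.2873, b = 105.66.

193.287 lb product A, 105.660 lb product B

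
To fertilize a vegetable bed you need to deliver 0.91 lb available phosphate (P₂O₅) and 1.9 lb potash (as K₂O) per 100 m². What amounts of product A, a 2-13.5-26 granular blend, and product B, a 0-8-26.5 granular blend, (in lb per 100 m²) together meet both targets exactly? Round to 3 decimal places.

5.953 lb product A, 1.329 lb product B

With a, b = lb per 100 m² of product A and product B:
P₂O₅: 0.135·a + 0.08·b = 0.91
K₂O: 0.26·a + 0.265·b = 1.9
Eliminate b: (row1) − 0.08/0.265·(row2) → 0.0565094·a = 0.336415, so a = 5.95326.
Then b = (1.9 − 0.26·5.95326) / 0.265 = 1.32888.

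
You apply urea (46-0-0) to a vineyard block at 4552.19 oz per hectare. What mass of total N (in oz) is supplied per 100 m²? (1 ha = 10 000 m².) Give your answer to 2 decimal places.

20.94 oz N per hundred sq m

nitrogen per hectare = 4552.19 × 46% = 2094.01 oz.
Convert to per 100 m²: 2094.01 × 0.01 = 20.9401 oz.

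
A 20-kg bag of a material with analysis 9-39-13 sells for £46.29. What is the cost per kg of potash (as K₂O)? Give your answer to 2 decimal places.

K₂O in bag = 20 × 13% = 2.6 kg.
Cost per kg K₂O = £46.29 / 2.6 = £17.8038.

£17.80 per kg K₂O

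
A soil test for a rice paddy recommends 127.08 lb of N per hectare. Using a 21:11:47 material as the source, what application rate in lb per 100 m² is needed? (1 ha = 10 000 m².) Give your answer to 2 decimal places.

Product per hectare = 127.08 / 21% = 605.143 lb.
Convert to per 100 m²: 605.143 × 0.01 = 6.05143 lb.

6.05 lb of product per hundred sq m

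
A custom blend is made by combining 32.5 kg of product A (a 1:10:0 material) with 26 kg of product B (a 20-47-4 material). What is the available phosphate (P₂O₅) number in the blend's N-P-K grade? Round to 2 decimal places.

26.44% P₂O₅

Total mass = 32.5 + 26 = 58.5 kg.
P₂O₅ mass = 10%×32.5 + 47%×26 = 15.47 kg.
% P₂O₅ = 15.47 / 58.5 = 26.4444%.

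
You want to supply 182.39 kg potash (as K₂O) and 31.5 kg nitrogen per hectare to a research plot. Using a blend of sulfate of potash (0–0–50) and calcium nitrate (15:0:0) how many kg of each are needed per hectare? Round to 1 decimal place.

With a, b = kg per hectare of sulfate of potash and calcium nitrate:
K₂O: 0.5·a + 0·b = 182.39
N: 0·a + 0.15·b = 31.5
Solving simultaneously: a = 364.78, b = 210.

364.8 kg sulfate of potash, 210.0 kg calcium nitrate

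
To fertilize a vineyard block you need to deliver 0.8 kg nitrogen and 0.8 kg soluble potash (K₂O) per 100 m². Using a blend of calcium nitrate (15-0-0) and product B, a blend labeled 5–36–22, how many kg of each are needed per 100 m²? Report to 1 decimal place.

Per-100 m² balance (a = calcium nitrate, b = product B):
N: 0.15·a + 0.05·b = 0.8
K₂O: 0·a + 0.22·b = 0.8
Solving simultaneously: a = 4.12121, b = 3.63636.

4.1 kg calcium nitrate, 3.6 kg product B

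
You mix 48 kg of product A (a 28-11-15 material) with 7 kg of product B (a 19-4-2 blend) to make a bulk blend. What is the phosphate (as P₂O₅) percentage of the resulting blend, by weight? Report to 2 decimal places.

10.11% P₂O₅

Total mass = 48 + 7 = 55 kg.
P₂O₅ mass = 11%×48 + 4%×7 = 5.56 kg.
% P₂O₅ = 5.56 / 55 = 10.1091%.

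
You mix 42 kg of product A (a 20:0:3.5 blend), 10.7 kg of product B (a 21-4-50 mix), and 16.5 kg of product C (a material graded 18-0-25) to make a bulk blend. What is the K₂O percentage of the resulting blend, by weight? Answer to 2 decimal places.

15.82% K₂O

Total mass = 42 + 10.7 + 16.5 = 69.2 kg.
K₂O mass = 3.5%×42 + 50%×10.7 + 25%×16.5 = 10.945 kg.
% K₂O = 10.945 / 69.2 = 15.8165%.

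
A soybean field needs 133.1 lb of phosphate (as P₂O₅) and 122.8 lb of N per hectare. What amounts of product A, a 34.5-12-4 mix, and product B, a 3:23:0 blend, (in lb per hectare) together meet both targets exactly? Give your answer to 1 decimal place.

320.1 lb product A, 411.7 lb product B

Let a = lb of product A, b = lb of product B (per hectare).
P₂O₅: 0.12·a + 0.23·b = 133.1
N: 0.345·a + 0.03·b = 122.8
From row1: a = (133.1 − 0.23·b) / 0.12.
Into row2: 0.345·(133.1 − 0.23·b)/0.12 + 0.03·b = 122.8 → b = 411.663, a = 320.145.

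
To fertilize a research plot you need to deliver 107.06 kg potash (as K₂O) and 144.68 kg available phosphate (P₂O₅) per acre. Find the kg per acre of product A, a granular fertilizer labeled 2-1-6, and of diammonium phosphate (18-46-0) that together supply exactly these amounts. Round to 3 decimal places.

1784.333 kg product A, 275.732 kg diammonium phosphate

Let a = kg of product A, b = kg of diammonium phosphate (per acre).
K₂O: 0.06·a + 0·b = 107.06
P₂O₅: 0.01·a + 0.46·b = 144.68
Eliminate b: (row1) − 0/0.46·(row2) → 0.06·a = 107.06, so a = 1784.3333.
Then b = (144.68 − 0.01·1784.3333) / 0.46 = 275.7319.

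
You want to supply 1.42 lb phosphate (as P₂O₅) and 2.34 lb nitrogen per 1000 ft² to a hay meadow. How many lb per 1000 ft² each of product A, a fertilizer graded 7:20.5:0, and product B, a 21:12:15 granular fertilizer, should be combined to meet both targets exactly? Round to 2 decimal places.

0.50 lb product A, 10.98 lb product B

With a, b = lb per 1000 ft² of product A and product B:
P₂O₅: 0.205·a + 0.12·b = 1.42
N: 0.07·a + 0.21·b = 2.34
Solving simultaneously: a = 0.502165, b = 10.9755.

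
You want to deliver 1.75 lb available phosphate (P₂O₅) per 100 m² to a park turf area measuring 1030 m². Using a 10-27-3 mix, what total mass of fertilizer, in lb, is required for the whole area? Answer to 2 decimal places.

Product per 100 m² = 1.75 / 27% = 6.48148 lb.
Total product = 6.48148 × 1030 / 100 = 66.7593 lb.

66.76 lb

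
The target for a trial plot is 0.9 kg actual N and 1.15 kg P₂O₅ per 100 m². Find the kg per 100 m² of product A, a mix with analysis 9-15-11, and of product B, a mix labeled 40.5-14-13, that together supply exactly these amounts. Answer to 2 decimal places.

7.06 kg product A, 0.65 kg product B

Per-100 m² balance (a = product A, b = product B):
N: 0.09·a + 0.405·b = 0.9
P₂O₅: 0.15·a + 0.14·b = 1.15
Eliminate a: (row1) − 0.09/0.15·(row2) → 0.321·b = 0.21, so b = 0.654206.
Back-substitute: a = (0.9 − 0.405·0.654206) / 0.09 = 7.05607.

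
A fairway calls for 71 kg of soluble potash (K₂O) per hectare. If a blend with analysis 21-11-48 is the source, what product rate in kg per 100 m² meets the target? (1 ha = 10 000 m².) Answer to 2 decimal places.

1.48 kg of product per hundred sq m

Product per hectare = 71 / 48% = 147.917 kg.
Convert to per 100 m²: 147.917 × 0.01 = 1.47917 kg.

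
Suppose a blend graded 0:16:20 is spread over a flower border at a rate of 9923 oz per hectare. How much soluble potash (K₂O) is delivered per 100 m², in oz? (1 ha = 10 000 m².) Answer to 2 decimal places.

19.85 oz K₂O per hundred sq m

K₂O per hectare = 9923 × 20% = 1984.6 oz.
Convert to per 100 m²: 1984.6 × 0.01 = 19.846 oz.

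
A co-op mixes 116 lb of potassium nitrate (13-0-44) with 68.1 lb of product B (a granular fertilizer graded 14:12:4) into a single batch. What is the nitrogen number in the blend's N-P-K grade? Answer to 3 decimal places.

Total mass = 116 + 68.1 = 184.1 lb.
N mass = 13%×116 + 14%×68.1 = 24.614 lb.
% N = 24.614 / 184.1 = 13.3699%.

13.370% N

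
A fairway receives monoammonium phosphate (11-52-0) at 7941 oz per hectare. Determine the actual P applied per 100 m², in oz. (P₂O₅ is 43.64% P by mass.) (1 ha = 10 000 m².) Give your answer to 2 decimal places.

P₂O₅ per hectare = 7941 × 52% = 4129.32 oz.
Elemental P = 4129.32 × 0.4364 = 1802.04 oz per hectare.
Convert to per 100 m²: 1802.04 × 0.01 = 18.0204 oz.

18.02 oz P per hundred sq m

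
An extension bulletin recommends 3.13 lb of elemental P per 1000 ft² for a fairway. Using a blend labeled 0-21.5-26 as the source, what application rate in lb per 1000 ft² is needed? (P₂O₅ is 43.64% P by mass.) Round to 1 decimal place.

As P₂O₅: 3.13 / 0.4364 = 7.17232 lb per 1000 ft².
Product per 1000 ft² = 7.17232 / 21.5% = 33.3596 lb.

33.4 lb of product per thousand sq ft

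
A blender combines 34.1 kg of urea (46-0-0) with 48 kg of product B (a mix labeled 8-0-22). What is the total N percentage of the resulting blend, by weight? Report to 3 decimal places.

Total mass = 34.1 + 48 = 82.1 kg.
N mass = 46%×34.1 + 8%×48 = 19.526 kg.
% N = 19.526 / 82.1 = 23.7832%.

23.783% N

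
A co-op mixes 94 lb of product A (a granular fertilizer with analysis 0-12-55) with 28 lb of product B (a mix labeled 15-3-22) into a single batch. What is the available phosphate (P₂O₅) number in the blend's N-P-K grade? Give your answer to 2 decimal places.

Total mass = 94 + 28 = 122 lb.
P₂O₅ mass = 12%×94 + 3%×28 = 12.12 lb.
% P₂O₅ = 12.12 / 122 = 9.93443%.

9.93% P₂O₅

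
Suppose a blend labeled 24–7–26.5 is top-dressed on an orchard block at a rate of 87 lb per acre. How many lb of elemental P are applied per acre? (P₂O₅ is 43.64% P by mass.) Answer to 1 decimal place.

P₂O₅ per acre = 87 × 7% = 6.09 lb.
Elemental P = 6.09 × 0.4364 = 2.65768 lb per acre.

2.7 lb P per acre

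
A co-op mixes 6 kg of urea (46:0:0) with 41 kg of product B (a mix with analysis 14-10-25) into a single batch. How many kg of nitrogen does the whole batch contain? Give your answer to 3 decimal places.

8.500 kg N

N mass = 46%×6 + 14%×41 = 8.5 kg.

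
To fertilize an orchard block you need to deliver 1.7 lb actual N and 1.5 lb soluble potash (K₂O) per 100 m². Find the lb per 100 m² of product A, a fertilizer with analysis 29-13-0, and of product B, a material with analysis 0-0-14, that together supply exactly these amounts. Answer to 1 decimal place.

With a, b = lb per 100 m² of product A and product B:
N: 0.29·a + 0·b = 1.7
K₂O: 0·a + 0.14·b = 1.5
Solving simultaneously: a = 5.86207, b = 10.7143.

5.9 lb product A, 10.7 lb product B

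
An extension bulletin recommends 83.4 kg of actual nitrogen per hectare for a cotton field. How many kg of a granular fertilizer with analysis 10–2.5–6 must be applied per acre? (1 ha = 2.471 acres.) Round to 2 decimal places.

337.52 kg of product per acre

Product per hectare = 83.4 / 10% = 834 kg.
Convert to per acre: 834 × 0.404694 = 337.515 kg.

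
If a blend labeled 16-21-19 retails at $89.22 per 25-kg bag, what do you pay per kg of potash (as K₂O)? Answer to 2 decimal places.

$18.78 per kg K₂O

K₂O in bag = 25 × 19% = 4.75 kg.
Cost per kg K₂O = $89.22 / 4.75 = $18.7832.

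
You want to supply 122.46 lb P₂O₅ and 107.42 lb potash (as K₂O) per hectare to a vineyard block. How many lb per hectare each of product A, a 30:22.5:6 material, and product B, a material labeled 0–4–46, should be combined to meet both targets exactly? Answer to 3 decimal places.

514.686 lb product A, 166.389 lb product B

Let a = lb of product A, b = lb of product B (per hectare).
P₂O₅: 0.225·a + 0.04·b = 122.46
K₂O: 0.06·a + 0.46·b = 107.42
From row1: a = (122.46 − 0.04·b) / 0.225.
Into row2: 0.06·(122.46 − 0.04·b)/0.225 + 0.46·b = 107.42 → b = 166.3887, a = 514.6864.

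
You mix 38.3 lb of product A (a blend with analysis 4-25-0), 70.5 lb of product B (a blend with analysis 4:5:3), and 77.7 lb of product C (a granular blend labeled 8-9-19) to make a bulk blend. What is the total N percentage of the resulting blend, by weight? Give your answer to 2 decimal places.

Total mass = 38.3 + 70.5 + 77.7 = 186.5 lb.
N mass = 4%×38.3 + 4%×70.5 + 8%×77.7 = 10.568 lb.
% N = 10.568 / 186.5 = 5.66649%.

5.67% N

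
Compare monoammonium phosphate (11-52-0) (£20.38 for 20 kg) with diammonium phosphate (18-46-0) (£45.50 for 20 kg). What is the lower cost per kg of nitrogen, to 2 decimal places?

£9.26 per kg N (monoammonium phosphate)

monoammonium phosphate: N per bag = 20 × 11% = 2.2 kg; cost = 20.38 / 2.2 = £9.2636/kg N.
diammonium phosphate: N per bag = 20 × 18% = 3.6 kg; cost = 45.50 / 3.6 = £12.6389/kg N.
monoammonium phosphate is cheaper.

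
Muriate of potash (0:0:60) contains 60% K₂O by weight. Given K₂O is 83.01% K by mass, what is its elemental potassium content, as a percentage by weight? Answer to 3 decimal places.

49.806% K

%K = 60 × 0.8301 = 49.806%.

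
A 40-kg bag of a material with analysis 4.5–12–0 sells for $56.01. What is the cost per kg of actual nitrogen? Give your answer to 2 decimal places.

N in bag = 40 × 4.5% = 1.8 kg.
Cost per kg N = $56.01 / 1.8 = $31.1167.

$31.12 per kg N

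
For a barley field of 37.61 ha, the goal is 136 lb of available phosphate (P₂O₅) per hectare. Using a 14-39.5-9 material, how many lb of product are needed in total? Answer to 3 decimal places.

12949.266 lb

Product per hectare = 136 / 39.5% = 344.304 lb.
Total product = 344.304 × 37.61 = 12949.2658 lb.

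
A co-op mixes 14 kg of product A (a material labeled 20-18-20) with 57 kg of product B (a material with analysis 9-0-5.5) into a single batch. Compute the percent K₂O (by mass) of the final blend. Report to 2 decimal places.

8.36% K₂O

Total mass = 14 + 57 = 71 kg.
K₂O mass = 20%×14 + 5.5%×57 = 5.935 kg.
% K₂O = 5.935 / 71 = 8.35915%.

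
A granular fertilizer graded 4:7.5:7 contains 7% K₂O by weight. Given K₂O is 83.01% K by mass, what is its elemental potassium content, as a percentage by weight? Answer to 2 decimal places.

5.81% K

%K = 7 × 0.8301 = 5.8107%.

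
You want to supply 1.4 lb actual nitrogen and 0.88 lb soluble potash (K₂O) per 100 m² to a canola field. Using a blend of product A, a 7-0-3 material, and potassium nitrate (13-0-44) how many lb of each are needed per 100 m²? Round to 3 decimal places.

18.647 lb product A, 0.729 lb potassium nitrate

With a, b = lb per 100 m² of product A and potassium nitrate:
N: 0.07·a + 0.13·b = 1.4
K₂O: 0.03·a + 0.44·b = 0.88
From row1: a = (1.4 − 0.13·b) / 0.07.
Into row2: 0.03·(1.4 − 0.13·b)/0.07 + 0.44·b = 0.88 → b = 0.728625, a = 18.6468.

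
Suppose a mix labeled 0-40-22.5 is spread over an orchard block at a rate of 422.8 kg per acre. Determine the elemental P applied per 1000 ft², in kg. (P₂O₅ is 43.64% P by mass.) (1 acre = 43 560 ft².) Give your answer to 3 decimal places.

1.694 kg P per thousand sq ft

P₂O₅ per acre = 422.8 × 40% = 169.12 kg.
Elemental P = 169.12 × 0.4364 = 73.804 kg per acre.
Convert to per 1000 ft²: 73.804 × 0.0229568 = 1.69431 kg.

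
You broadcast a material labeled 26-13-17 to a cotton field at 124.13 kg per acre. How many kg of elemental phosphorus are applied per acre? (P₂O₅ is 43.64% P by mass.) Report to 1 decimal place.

P₂O₅ per acre = 124.13 × 13% = 16.1369 kg.
Elemental P = 16.1369 × 0.4364 = 7.04214 kg per acre.

7.0 kg P per acre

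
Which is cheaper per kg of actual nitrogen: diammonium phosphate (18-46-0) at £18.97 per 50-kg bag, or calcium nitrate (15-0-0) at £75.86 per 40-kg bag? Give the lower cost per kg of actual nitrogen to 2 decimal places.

diammonium phosphate: N per bag = 50 × 18% = 9 kg; cost = 18.97 / 9 = £2.1078/kg N.
calcium nitrate: N per bag = 40 × 15% = 6 kg; cost = 75.86 / 6 = £12.6433/kg N.
diammonium phosphate is cheaper.

£2.11 per kg N (diammonium phosphate)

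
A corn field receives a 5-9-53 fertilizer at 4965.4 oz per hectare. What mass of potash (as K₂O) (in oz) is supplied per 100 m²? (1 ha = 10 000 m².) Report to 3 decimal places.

K₂O per hectare = 4965.4 × 53% = 2631.66 oz.
Convert to per 100 m²: 2631.66 × 0.01 = 26.3166 oz.

26.317 oz K₂O per hundred sq m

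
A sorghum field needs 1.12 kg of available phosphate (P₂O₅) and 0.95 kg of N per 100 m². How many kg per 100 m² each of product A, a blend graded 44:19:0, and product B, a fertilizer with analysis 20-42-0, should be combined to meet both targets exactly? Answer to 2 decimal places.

With a, b = kg per 100 m² of product A and product B:
P₂O₅: 0.19·a + 0.42·b = 1.12
N: 0.44·a + 0.2·b = 0.95
Eliminate b: (row1) − 0.42/0.2·(row2) → -0.734·a = -0.875, so a = 1.1921.
Then b = (0.95 − 0.44·1.1921) / 0.2 = 2.12738.

1.19 kg product A, 2.13 kg product B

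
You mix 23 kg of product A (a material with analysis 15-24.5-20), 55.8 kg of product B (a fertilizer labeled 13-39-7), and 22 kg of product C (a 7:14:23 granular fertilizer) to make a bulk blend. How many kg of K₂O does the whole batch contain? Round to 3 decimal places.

13.566 kg K₂O

K₂O mass = 20%×23 + 7%×55.8 + 23%×22 = 13.566 kg.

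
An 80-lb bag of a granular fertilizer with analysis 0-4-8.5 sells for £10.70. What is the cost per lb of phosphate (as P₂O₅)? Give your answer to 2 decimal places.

£3.34 per lb P₂O₅

P₂O₅ in bag = 80 × 4% = 3.2 lb.
Cost per lb P₂O₅ = £10.70 / 3.2 = £3.3437.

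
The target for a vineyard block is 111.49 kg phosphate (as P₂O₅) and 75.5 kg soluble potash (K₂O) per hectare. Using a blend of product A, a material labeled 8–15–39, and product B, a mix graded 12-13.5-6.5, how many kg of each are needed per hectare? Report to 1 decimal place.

68.7 kg product A, 749.6 kg product B

Per-hectare balance (a = product A, b = product B):
P₂O₅: 0.15·a + 0.135·b = 111.49
K₂O: 0.39·a + 0.065·b = 75.5
From row1: a = (111.49 − 0.135·b) / 0.15.
Into row2: 0.39·(111.49 − 0.135·b)/0.15 + 0.065·b = 75.5 → b = 749.559, a = 68.6632.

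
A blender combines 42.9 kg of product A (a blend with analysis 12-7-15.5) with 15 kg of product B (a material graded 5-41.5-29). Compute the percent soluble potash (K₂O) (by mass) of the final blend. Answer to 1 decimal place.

Total mass = 42.9 + 15 = 57.9 kg.
K₂O mass = 15.5%×42.9 + 29%×15 = 10.9995 kg.
% K₂O = 10.9995 / 57.9 = 18.9974%.

19.0% K₂O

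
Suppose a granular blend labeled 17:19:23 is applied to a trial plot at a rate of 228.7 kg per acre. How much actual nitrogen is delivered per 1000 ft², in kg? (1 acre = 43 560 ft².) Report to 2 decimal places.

0.89 kg N per thousand sq ft

nitrogen per acre = 228.7 × 17% = 38.879 kg.
Convert to per 1000 ft²: 38.879 × 0.0229568 = 0.892539 kg.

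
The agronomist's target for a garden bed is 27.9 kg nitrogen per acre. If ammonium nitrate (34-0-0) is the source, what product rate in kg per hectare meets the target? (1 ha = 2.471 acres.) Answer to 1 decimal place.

Product per acre = 27.9 / 34% = 82.0588 kg.
Convert to per hectare: 82.0588 × 2.471 = 202.767 kg.

202.8 kg of product per hectare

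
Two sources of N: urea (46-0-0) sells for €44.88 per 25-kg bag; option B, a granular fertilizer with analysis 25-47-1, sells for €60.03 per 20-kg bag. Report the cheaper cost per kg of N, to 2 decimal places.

urea: N per bag = 25 × 46% = 11.5 kg; cost = 44.88 / 11.5 = €3.9026/kg N.
option B: N per bag = 20 × 25% = 5 kg; cost = 60.03 / 5 = €12.0060/kg N.
urea is cheaper.

€3.90 per kg N (urea)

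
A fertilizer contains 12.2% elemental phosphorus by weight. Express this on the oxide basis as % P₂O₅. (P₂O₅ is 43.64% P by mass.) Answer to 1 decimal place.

28.0% P₂O₅

%P₂O₅ = 12.2 / 0.4364 = 27.956%.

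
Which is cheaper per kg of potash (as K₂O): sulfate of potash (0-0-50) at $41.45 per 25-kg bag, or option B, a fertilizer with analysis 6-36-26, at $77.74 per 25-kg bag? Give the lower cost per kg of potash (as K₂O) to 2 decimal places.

sulfate of potash: K₂O per bag = 25 × 50% = 12.5 kg; cost = 41.45 / 12.5 = $3.3160/kg K₂O.
option B: K₂O per bag = 25 × 26% = 6.5 kg; cost = 77.74 / 6.5 = $11.9600/kg K₂O.
sulfate of potash is cheaper.

$3.32 per kg K₂O (sulfate of potash)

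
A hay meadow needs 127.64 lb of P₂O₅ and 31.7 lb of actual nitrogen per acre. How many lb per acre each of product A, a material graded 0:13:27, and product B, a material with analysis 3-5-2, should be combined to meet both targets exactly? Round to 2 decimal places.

With a, b = lb per acre of product A and product B:
P₂O₅: 0.13·a + 0.05·b = 127.64
N: 0·a + 0.03·b = 31.7
Solving simultaneously: a = 575.436, b = 1056.667.

575.44 lb product A, 1056.67 lb product B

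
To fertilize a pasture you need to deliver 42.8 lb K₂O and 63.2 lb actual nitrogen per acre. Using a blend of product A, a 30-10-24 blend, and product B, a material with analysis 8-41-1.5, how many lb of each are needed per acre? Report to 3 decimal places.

168.435 lb product A, 158.367 lb product B

With a, b = lb per acre of product A and product B:
K₂O: 0.24·a + 0.015·b = 42.8
N: 0.3·a + 0.08·b = 63.2
Eliminate a: (row1) − 0.24/0.3·(row2) → -0.049·b = -7.76, so b = 158.3673.
Back-substitute: a = (42.8 − 0.015·158.3673) / 0.24 = 168.4354.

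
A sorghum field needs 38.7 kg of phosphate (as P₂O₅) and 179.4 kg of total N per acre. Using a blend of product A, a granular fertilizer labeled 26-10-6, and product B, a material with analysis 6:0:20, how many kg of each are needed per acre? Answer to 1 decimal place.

Per-acre balance (a = product A, b = product B):
P₂O₅: 0.1·a + 0·b = 38.7
N: 0.26·a + 0.06·b = 179.4
Eliminate b: (row1) − 0/0.06·(row2) → 0.1·a = 38.7, so a = 387.
Then b = (179.4 − 0.26·387) / 0.06 = 1313.

387.0 kg product A, 1313.0 kg product B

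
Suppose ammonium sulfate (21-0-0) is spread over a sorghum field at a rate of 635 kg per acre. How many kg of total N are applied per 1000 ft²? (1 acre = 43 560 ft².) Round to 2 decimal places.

nitrogen per acre = 635 × 21% = 133.35 kg.
Convert to per 1000 ft²: 133.35 × 0.0229568 = 3.06129 kg.

3.06 kg N per thousand sq ft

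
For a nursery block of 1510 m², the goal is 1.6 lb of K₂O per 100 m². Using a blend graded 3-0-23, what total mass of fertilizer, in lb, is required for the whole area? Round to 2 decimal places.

105.04 lb

Product per 100 m² = 1.6 / 23% = 6.95652 lb.
Total product = 6.95652 × 1510 / 100 = 105.043 lb.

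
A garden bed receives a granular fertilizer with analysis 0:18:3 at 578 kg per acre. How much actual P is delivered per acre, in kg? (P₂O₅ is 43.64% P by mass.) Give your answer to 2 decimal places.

P₂O₅ per acre = 578 × 18% = 104.04 kg.
Elemental P = 104.04 × 0.4364 = 45.4031 kg per acre.

45.40 kg P per acre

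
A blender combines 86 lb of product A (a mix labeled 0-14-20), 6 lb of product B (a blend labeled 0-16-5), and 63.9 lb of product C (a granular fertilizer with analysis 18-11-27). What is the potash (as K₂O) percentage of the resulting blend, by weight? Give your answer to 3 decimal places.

22.292% K₂O

Total mass = 86 + 6 + 63.9 = 155.9 lb.
K₂O mass = 20%×86 + 5%×6 + 27%×63.9 = 34.753 lb.
% K₂O = 34.753 / 155.9 = 22.2919%.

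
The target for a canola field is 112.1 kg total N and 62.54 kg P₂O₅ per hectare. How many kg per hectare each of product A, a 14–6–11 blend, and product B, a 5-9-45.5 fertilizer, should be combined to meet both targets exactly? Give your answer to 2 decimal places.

Per-hectare balance (a = product A, b = product B):
N: 0.14·a + 0.05·b = 112.1
P₂O₅: 0.06·a + 0.09·b = 62.54
From row1: a = (112.1 − 0.05·b) / 0.14.
Into row2: 0.06·(112.1 − 0.05·b)/0.14 + 0.09·b = 62.54 → b = 211.417, a = 725.208.

725.21 kg product A, 211.42 kg product B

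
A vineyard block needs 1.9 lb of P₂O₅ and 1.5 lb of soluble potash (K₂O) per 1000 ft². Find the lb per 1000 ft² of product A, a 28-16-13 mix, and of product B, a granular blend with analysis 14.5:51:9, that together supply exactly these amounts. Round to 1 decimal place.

11.4 lb product A, 0.1 lb product B

Per-1000 ft² balance (a = product A, b = product B):
P₂O₅: 0.16·a + 0.51·b = 1.9
K₂O: 0.13·a + 0.09·b = 1.5
From row1: a = (1.9 − 0.51·b) / 0.16.
Into row2: 0.13·(1.9 − 0.51·b)/0.16 + 0.09·b = 1.5 → b = 0.134875, a = 11.4451.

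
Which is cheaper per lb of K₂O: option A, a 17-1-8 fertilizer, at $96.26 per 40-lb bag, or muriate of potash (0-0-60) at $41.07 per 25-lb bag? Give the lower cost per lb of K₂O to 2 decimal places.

option A: K₂O per bag = 40 × 8% = 3.2 lb; cost = 96.26 / 3.2 = $30.0813/lb K₂O.
muriate of potash: K₂O per bag = 25 × 60% = 15 lb; cost = 41.07 / 15 = $2.7380/lb K₂O.
muriate of potash is cheaper.

$2.74 per lb K₂O (muriate of potash)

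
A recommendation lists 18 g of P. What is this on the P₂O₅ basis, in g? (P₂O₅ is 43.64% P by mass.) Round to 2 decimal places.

P₂O₅ = 18 / 0.4364 = 41.2466 g.

41.25 g P₂O₅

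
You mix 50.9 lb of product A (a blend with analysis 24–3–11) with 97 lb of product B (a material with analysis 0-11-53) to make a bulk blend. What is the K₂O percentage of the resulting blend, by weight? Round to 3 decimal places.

38.546% K₂O

Total mass = 50.9 + 97 = 147.9 lb.
K₂O mass = 11%×50.9 + 53%×97 = 57.009 lb.
% K₂O = 57.009 / 147.9 = 38.5456%.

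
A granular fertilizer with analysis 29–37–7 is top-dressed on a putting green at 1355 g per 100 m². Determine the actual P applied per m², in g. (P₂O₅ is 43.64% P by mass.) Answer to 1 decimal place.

P₂O₅ per 100 m² = 1355 × 37% = 501.35 g.
Elemental P = 501.35 × 0.4364 = 218.789 g per 100 m².
Convert to per m²: 218.789 × 0.01 = 2.18789 g.

2.2 g P per sq m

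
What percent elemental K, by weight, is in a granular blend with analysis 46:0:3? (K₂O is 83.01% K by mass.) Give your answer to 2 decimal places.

2.49% K

%K = 3 × 0.8301 = 2.4903%.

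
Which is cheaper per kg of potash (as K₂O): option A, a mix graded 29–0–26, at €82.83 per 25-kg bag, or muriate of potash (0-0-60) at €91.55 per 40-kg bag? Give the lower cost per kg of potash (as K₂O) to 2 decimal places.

option A: K₂O per bag = 25 × 26% = 6.5 kg; cost = 82.83 / 6.5 = €12.7431/kg K₂O.
muriate of potash: K₂O per bag = 40 × 60% = 24 kg; cost = 91.55 / 24 = €3.8146/kg K₂O.
muriate of potash is cheaper.

€3.81 per kg K₂O (muriate of potash)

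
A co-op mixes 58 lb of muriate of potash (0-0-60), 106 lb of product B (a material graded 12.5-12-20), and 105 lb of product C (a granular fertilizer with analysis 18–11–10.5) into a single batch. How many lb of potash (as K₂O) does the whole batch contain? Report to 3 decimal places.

67.025 lb K₂O

K₂O mass = 60%×58 + 20%×106 + 10.5%×105 = 67.025 lb.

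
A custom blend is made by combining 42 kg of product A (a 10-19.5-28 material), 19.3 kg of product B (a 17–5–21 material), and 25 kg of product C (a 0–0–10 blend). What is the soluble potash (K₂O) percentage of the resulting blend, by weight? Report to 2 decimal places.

21.22% K₂O

Total mass = 42 + 19.3 + 25 = 86.3 kg.
K₂O mass = 28%×42 + 21%×19.3 + 10%×25 = 18.313 kg.
% K₂O = 18.313 / 86.3 = 21.2202%.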